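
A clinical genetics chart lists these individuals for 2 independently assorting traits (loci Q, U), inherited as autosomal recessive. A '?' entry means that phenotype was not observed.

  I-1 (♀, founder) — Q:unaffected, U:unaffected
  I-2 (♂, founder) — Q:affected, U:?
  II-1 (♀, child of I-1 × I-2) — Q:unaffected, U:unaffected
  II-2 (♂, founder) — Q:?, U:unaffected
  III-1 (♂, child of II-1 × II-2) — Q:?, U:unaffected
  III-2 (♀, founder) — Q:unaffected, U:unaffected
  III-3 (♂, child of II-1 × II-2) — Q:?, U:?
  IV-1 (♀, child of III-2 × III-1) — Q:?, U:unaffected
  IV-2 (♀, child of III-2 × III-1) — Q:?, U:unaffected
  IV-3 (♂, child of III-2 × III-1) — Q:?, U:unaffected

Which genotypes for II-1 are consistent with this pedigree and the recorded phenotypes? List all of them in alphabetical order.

II-1 ∈ {Qq UU, Qq Uu}

Q/I-1 un ·: QQ|Qq
Q/I-2 aff ·: qq
Q/II-1 un I-1×I-2: Qq
Q/II-2 ? ·: QQ|Qq|qq
Q/III-1 ? II-1×II-2: QQ|Qq|qq
Q/III-2 un ·: QQ|Qq
Q/III-3 ? II-1×II-2: QQ|Qq|qq
Q/IV-1 ? III-2×III-1: QQ|Qq|qq
Q/IV-2 ? III-2×III-1: QQ|Qq|qq
Q/IV-3 ? III-2×III-1: QQ|Qq|qq
⇒ Q over [I-1,I-2,II-1,II-2,III-1,III-2,III-3,IV-1,IV-2,IV-3]: 670 consistent
U/I-1 un ·: UU|Uu
U/I-2 ? ·: UU|Uu|uu
U/II-1 un I-1×I-2: UU|Uu
U/II-2 un ·: UU|Uu
U/III-1 un II-1×II-2: UU|Uu
U/III-2 un ·: UU|Uu
U/III-3 ? II-1×II-2: UU|Uu|uu
U/IV-1 un III-2×III-1: UU|Uu
U/IV-2 un III-2×III-1: UU|Uu
U/IV-3 un III-2×III-1: UU|Uu
⇒ U over [I-1,I-2,II-1,II-2,III-1,III-2,III-3,IV-1,IV-2,IV-3]: 861 consistent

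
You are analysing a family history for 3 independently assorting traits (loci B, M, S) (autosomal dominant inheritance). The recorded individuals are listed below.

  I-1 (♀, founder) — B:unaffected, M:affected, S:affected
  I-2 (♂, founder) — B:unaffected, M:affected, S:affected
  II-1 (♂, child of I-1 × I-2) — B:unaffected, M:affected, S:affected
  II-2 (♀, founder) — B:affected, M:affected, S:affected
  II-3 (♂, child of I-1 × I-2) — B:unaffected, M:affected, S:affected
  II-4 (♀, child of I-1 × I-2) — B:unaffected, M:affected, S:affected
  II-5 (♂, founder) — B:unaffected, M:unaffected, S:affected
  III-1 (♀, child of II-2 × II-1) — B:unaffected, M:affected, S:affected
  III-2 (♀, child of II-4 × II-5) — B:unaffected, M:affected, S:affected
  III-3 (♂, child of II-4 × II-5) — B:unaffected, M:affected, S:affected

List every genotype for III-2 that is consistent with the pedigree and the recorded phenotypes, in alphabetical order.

B/I-1 un ·: bb
B/I-2 un ·: bb
B/II-1 un I-1×I-2: bb
B/II-2 aff ·: Bb
B/II-3 un I-1×I-2: bb
B/II-4 un I-1×I-2: bb
B/II-5 un ·: bb
B/III-1 un II-2×II-1: bb
B/III-2 un II-4×II-5: bb
B/III-3 un II-4×II-5: bb
⇒ B over [I-1,I-2,II-1,II-2,II-3,II-4,II-5,III-1,III-2,III-3]: 1 consistent
M/I-1 aff ·: Mm|MM
M/I-2 aff ·: Mm|MM
M/II-1 aff I-1×I-2: Mm|MM
M/II-2 aff ·: Mm|MM
M/II-3 aff I-1×I-2: Mm|MM
M/II-4 aff I-1×I-2: Mm|MM
M/II-5 un ·: mm
M/III-1 aff II-2×II-1: Mm|MM
M/III-2 aff II-4×II-5: Mm
M/III-3 aff II-4×II-5: Mm
⇒ M over [I-1,I-2,II-1,II-2,II-3,II-4,II-5,III-1,III-2,III-3]: 87 consistent
S/I-1 aff ·: Ss|SS
S/I-2 aff ·: Ss|SS
S/II-1 aff I-1×I-2: Ss|SS
S/II-2 aff ·: Ss|SS
S/II-3 aff I-1×I-2: Ss|SS
S/II-4 aff I-1×I-2: Ss|SS
S/II-5 aff ·: Ss|SS
S/III-1 aff II-2×II-1: Ss|SS
S/III-2 aff II-4×II-5: Ss|SS
S/III-3 aff II-4×II-5: Ss|SS
⇒ S over [I-1,I-2,II-1,II-2,II-3,II-4,II-5,III-1,III-2,III-3]: 561 consistent

III-2 ∈ {bb Mm SS, bb Mm Ss}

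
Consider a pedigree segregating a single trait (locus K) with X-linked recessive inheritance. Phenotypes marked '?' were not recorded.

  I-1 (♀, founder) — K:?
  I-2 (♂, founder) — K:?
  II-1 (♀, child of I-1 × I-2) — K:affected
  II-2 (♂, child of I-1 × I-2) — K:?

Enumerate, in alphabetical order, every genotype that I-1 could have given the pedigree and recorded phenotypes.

K/I-1 ? ·: X^KX^k|X^kX^k
K/I-2 ? ·: X^kY
K/II-1 aff I-1×I-2: X^kX^k
K/II-2 ? I-1×I-2: X^KY|X^kY
⇒ K over [I-1,I-2,II-1,II-2]: 3 consistent

I-1 ∈ {X^KX^k, X^kX^k}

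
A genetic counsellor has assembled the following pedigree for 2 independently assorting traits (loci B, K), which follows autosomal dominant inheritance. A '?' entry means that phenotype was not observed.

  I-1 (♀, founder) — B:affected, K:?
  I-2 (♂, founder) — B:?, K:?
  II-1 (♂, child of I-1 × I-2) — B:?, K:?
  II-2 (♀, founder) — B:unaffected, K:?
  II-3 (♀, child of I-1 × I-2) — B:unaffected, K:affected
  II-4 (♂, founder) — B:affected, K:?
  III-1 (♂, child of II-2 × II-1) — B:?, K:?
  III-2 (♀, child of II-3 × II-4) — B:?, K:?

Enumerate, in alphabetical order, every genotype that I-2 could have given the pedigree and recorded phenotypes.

B/I-1 aff ·: Bb
B/I-2 ? ·: bb|Bb
B/II-1 ? I-1×I-2: bb|Bb|BB
B/II-2 un ·: bb
B/II-3 un I-1×I-2: bb
B/II-4 aff ·: Bb|BB
B/III-1 ? II-2×II-1: bb|Bb
B/III-2 ? II-3×II-4: bb|Bb
⇒ B over [I-1,I-2,II-1,II-2,II-3,II-4,III-1,III-2]: 21 consistent
K/I-1 ? ·: kk|Kk|KK
K/I-2 ? ·: kk|Kk|KK
K/II-1 ? I-1×I-2: kk|Kk|KK
K/II-2 ? ·: kk|Kk|KK
K/II-3 aff I-1×I-2: Kk|KK
K/II-4 ? ·: kk|Kk|KK
K/III-1 ? II-2×II-1: kk|Kk|KK
K/III-2 ? II-3×II-4: kk|Kk|KK
⇒ K over [I-1,I-2,II-1,II-2,II-3,II-4,III-1,III-2]: 675 consistent

I-2 ∈ {Bb KK, Bb Kk, Bb kk, bb KK, bb Kk, bb kk}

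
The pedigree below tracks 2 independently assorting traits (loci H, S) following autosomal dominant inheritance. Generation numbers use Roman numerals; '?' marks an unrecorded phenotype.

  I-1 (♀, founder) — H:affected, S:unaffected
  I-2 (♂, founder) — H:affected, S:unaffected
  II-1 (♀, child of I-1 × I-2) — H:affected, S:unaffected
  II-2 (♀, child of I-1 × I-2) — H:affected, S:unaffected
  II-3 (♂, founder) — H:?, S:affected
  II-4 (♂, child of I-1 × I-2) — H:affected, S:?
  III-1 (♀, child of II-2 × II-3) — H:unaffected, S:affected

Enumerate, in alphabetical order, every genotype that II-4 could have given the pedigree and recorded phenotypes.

H/I-1 aff ·: Hh|HH
H/I-2 aff ·: Hh|HH
H/II-1 aff I-1×I-2: Hh|HH
H/II-2 aff I-1×I-2: Hh
H/II-3 ? ·: hh|Hh
H/II-4 aff I-1×I-2: Hh|HH
H/III-1 un II-2×II-3: hh
⇒ H over [I-1,I-2,II-1,II-2,II-3,II-4,III-1]: 24 consistent
S/I-1 un ·: ss
S/I-2 un ·: ss
S/II-1 un I-1×I-2: ss
S/II-2 un I-1×I-2: ss
S/II-3 aff ·: Ss|SS
S/II-4 ? I-1×I-2: ss
S/III-1 aff II-2×II-3: Ss
⇒ S over [I-1,I-2,II-1,II-2,II-3,II-4,III-1]: 2 consistent

II-4 ∈ {HH ss, Hh ss}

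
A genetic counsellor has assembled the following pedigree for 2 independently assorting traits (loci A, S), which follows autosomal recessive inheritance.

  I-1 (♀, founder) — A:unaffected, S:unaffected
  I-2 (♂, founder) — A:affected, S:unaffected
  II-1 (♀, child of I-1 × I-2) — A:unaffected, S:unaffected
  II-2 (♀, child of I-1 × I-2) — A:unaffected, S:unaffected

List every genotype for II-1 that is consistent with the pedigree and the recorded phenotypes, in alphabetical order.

A/I-1 un ·: AA|Aa
A/I-2 aff ·: aa
A/II-1 un I-1×I-2: Aa
A/II-2 un I-1×I-2: Aa
⇒ A over [I-1,I-2,II-1,II-2]: 2 consistent
S/I-1 un ·: SS|Ss
S/I-2 un ·: SS|Ss
S/II-1 un I-1×I-2: SS|Ss
S/II-2 un I-1×I-2: SS|Ss
⇒ S over [I-1,I-2,II-1,II-2]: 13 consistent

II-1 ∈ {Aa SS, Aa Ss}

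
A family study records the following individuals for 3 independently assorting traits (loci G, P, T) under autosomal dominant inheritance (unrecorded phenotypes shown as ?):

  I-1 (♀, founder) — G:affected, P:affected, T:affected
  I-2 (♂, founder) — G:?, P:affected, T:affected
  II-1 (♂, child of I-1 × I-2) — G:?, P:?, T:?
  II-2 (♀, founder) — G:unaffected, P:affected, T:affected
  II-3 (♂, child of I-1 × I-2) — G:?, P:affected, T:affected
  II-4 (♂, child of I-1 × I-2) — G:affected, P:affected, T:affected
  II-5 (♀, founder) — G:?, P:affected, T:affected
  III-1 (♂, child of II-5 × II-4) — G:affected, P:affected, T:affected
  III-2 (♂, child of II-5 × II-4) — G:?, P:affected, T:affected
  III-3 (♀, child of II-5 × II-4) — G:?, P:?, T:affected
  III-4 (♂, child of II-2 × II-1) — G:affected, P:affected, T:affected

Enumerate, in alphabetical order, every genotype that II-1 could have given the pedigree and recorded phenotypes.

II-1 ∈ {GG PP TT, GG PP Tt, GG PP tt, GG Pp TT, GG Pp Tt, GG Pp tt, GG pp TT, GG pp Tt, GG pp tt, Gg PP TT, Gg PP Tt, Gg PP tt, Gg Pp TT, Gg Pp Tt, Gg Pp tt, Gg pp TT, Gg pp Tt, Gg pp tt}

G/I-1 aff ·: Gg|GG
G/I-2 ? ·: gg|Gg|GG
G/II-1 ? I-1×I-2: Gg|GG
G/II-2 un ·: gg
G/II-3 ? I-1×I-2: gg|Gg|GG
G/II-4 aff I-1×I-2: Gg|GG
G/II-5 ? ·: gg|Gg|GG
G/III-1 aff II-5×II-4: Gg|GG
G/III-2 ? II-5×II-4: gg|Gg|GG
G/III-3 ? II-5×II-4: gg|Gg|GG
G/III-4 aff II-2×II-1: Gg
⇒ G over [I-1,I-2,II-1,II-2,II-3,II-4,II-5,III-1,III-2,III-3,III-4]: 660 consistent
P/I-1 aff ·: Pp|PP
P/I-2 aff ·: Pp|PP
P/II-1 ? I-1×I-2: pp|Pp|PP
P/II-2 aff ·: Pp|PP
P/II-3 aff I-1×I-2: Pp|PP
P/II-4 aff I-1×I-2: Pp|PP
P/II-5 aff ·: Pp|PP
P/III-1 aff II-5×II-4: Pp|PP
P/III-2 aff II-5×II-4: Pp|PP
P/III-3 ? II-5×II-4: pp|Pp|PP
P/III-4 aff II-2×II-1: Pp|PP
⇒ P over [I-1,I-2,II-1,II-2,II-3,II-4,II-5,III-1,III-2,III-3,III-4]: 1361 consistent
T/I-1 aff ·: Tt|TT
T/I-2 aff ·: Tt|TT
T/II-1 ? I-1×I-2: tt|Tt|TT
T/II-2 aff ·: Tt|TT
T/II-3 aff I-1×I-2: Tt|TT
T/II-4 aff I-1×I-2: Tt|TT
T/II-5 aff ·: Tt|TT
T/III-1 aff II-5×II-4: Tt|TT
T/III-2 aff II-5×II-4: Tt|TT
T/III-3 aff II-5×II-4: Tt|TT
T/III-4 aff II-2×II-1: Tt|TT
⇒ T over [I-1,I-2,II-1,II-2,II-3,II-4,II-5,III-1,III-2,III-3,III-4]: 1177 consistent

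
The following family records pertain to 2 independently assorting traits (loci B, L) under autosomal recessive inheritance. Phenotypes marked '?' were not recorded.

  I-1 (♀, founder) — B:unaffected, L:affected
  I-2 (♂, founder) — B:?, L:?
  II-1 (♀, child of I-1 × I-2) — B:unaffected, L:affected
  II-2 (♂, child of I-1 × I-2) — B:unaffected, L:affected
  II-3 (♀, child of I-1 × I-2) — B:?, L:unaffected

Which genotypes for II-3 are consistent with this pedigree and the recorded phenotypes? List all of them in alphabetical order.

B/I-1 un ·: BB|Bb
B/I-2 ? ·: BB|Bb|bb
B/II-1 un I-1×I-2: BB|Bb
B/II-2 un I-1×I-2: BB|Bb
B/II-3 ? I-1×I-2: BB|Bb|bb
⇒ B over [I-1,I-2,II-1,II-2,II-3]: 32 consistent
L/I-1 aff ·: ll
L/I-2 ? ·: Ll
L/II-1 aff I-1×I-2: ll
L/II-2 aff I-1×I-2: ll
L/II-3 un I-1×I-2: Ll
⇒ L over [I-1,I-2,II-1,II-2,II-3]: 1 consistent

II-3 ∈ {BB Ll, Bb Ll, bb Ll}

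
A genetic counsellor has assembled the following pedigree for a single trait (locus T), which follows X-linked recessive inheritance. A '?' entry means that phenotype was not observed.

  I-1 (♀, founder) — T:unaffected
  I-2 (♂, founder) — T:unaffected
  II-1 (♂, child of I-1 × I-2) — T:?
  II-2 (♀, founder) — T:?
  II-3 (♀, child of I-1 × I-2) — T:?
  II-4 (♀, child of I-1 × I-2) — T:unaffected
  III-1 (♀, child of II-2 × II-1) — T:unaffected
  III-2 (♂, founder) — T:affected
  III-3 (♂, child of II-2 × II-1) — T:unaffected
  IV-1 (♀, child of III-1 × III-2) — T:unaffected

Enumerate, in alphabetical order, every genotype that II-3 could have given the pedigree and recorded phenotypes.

II-3 ∈ {X^TX^T, X^TX^t}

T/I-1 un ·: X^TX^T|X^TX^t
T/I-2 un ·: X^TY
T/II-1 ? I-1×I-2: X^TY|X^tY
T/II-2 ? ·: X^TX^T|X^TX^t
T/II-3 ? I-1×I-2: X^TX^T|X^TX^t
T/II-4 un I-1×I-2: X^TX^T|X^TX^t
T/III-1 un II-2×II-1: X^TX^T|X^TX^t
T/III-2 aff ·: X^tY
T/III-3 un II-2×II-1: X^TY
T/IV-1 un III-1×III-2: X^TX^t
⇒ T over [I-1,I-2,II-1,II-2,II-3,II-4,III-1,III-2,III-3,IV-1]: 23 consistent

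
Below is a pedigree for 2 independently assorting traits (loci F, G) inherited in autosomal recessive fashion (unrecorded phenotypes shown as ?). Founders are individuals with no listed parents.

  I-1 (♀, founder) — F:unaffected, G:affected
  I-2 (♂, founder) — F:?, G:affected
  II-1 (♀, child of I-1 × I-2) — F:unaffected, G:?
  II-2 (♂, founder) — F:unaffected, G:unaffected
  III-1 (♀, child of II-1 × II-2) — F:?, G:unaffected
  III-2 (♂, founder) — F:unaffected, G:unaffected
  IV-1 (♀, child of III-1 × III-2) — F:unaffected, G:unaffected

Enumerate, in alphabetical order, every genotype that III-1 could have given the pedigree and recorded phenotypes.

III-1 ∈ {FF Gg, Ff Gg, ff Gg}

F/I-1 un ·: FF|Ff
F/I-2 ? ·: FF|Ff|ff
F/II-1 un I-1×I-2: FF|Ff
F/II-2 un ·: FF|Ff
F/III-1 ? II-1×II-2: FF|Ff|ff
F/III-2 un ·: FF|Ff
F/IV-1 un III-1×III-2: FF|Ff
⇒ F over [I-1,I-2,II-1,II-2,III-1,III-2,IV-1]: 120 consistent
G/I-1 aff ·: gg
G/I-2 aff ·: gg
G/II-1 ? I-1×I-2: gg
G/II-2 un ·: GG|Gg
G/III-1 un II-1×II-2: Gg
G/III-2 un ·: GG|Gg
G/IV-1 un III-1×III-2: GG|Gg
⇒ G over [I-1,I-2,II-1,II-2,III-1,III-2,IV-1]: 8 consistent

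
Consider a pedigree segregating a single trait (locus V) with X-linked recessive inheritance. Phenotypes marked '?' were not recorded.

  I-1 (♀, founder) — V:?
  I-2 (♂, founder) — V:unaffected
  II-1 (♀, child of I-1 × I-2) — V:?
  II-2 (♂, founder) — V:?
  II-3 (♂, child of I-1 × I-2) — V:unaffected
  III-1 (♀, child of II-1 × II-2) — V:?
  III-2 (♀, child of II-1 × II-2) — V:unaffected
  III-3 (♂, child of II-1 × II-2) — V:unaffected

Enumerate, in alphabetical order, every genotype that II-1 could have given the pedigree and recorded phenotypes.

V/I-1 ? ·: X^VX^V|X^VX^v
V/I-2 un ·: X^VY
V/II-1 ? I-1×I-2: X^VX^V|X^VX^v
V/II-2 ? ·: X^VY|X^vY
V/II-3 un I-1×I-2: X^VY
V/III-1 ? II-1×II-2: X^VX^V|X^VX^v|X^vX^v
V/III-2 un II-1×II-2: X^VX^V|X^VX^v
V/III-3 un II-1×II-2: X^VY
⇒ V over [I-1,I-2,II-1,II-2,II-3,III-1,III-2,III-3]: 10 consistent

II-1 ∈ {X^VX^V, X^VX^v}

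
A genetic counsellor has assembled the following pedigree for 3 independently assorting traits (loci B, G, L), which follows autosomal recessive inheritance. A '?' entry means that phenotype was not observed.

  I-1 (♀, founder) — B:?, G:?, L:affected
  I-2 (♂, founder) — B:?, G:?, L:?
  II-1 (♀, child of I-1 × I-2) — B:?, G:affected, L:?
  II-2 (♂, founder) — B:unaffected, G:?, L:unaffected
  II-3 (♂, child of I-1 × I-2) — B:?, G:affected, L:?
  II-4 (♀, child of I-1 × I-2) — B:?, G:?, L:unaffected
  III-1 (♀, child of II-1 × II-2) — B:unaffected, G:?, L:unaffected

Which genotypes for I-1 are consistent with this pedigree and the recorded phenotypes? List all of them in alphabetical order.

I-1 ∈ {BB Gg ll, BB gg ll, Bb Gg ll, Bb gg ll, bb Gg ll, bb gg ll}

B/I-1 ? ·: BB|Bb|bb
B/I-2 ? ·: BB|Bb|bb
B/II-1 ? I-1×I-2: BB|Bb|bb
B/II-2 un ·: BB|Bb
B/II-3 ? I-1×I-2: BB|Bb|bb
B/II-4 ? I-1×I-2: BB|Bb|bb
B/III-1 un II-1×II-2: BB|Bb
⇒ B over [I-1,I-2,II-1,II-2,II-3,II-4,III-1]: 198 consistent
G/I-1 ? ·: Gg|gg
G/I-2 ? ·: Gg|gg
G/II-1 aff I-1×I-2: gg
G/II-2 ? ·: GG|Gg|gg
G/II-3 aff I-1×I-2: gg
G/II-4 ? I-1×I-2: GG|Gg|gg
G/III-1 ? II-1×II-2: Gg|gg
⇒ G over [I-1,I-2,II-1,II-2,II-3,II-4,III-1]: 32 consistent
L/I-1 aff ·: ll
L/I-2 ? ·: LL|Ll
L/II-1 ? I-1×I-2: Ll|ll
L/II-2 un ·: LL|Ll
L/II-3 ? I-1×I-2: Ll|ll
L/II-4 un I-1×I-2: Ll
L/III-1 un II-1×II-2: LL|Ll
⇒ L over [I-1,I-2,II-1,II-2,II-3,II-4,III-1]: 16 consistent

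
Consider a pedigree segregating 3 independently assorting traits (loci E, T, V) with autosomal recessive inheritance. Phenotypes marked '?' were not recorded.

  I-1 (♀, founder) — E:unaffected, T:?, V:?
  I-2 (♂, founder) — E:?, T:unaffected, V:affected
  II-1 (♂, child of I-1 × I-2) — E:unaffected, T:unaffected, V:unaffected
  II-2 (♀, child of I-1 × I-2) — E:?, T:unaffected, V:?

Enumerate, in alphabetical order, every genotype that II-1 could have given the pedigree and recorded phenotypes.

II-1 ∈ {EE TT Vv, EE Tt Vv, Ee TT Vv, Ee Tt Vv}

E/I-1 un ·: EE|Ee
E/I-2 ? ·: EE|Ee|ee
E/II-1 un I-1×I-2: EE|Ee
E/II-2 ? I-1×I-2: EE|Ee|ee
⇒ E over [I-1,I-2,II-1,II-2]: 18 consistent
T/I-1 ? ·: TT|Tt|tt
T/I-2 un ·: TT|Tt
T/II-1 un I-1×I-2: TT|Tt
T/II-2 un I-1×I-2: TT|Tt
⇒ T over [I-1,I-2,II-1,II-2]: 15 consistent
V/I-1 ? ·: VV|Vv
V/I-2 aff ·: vv
V/II-1 un I-1×I-2: Vv
V/II-2 ? I-1×I-2: Vv|vv
⇒ V over [I-1,I-2,II-1,II-2]: 3 consistent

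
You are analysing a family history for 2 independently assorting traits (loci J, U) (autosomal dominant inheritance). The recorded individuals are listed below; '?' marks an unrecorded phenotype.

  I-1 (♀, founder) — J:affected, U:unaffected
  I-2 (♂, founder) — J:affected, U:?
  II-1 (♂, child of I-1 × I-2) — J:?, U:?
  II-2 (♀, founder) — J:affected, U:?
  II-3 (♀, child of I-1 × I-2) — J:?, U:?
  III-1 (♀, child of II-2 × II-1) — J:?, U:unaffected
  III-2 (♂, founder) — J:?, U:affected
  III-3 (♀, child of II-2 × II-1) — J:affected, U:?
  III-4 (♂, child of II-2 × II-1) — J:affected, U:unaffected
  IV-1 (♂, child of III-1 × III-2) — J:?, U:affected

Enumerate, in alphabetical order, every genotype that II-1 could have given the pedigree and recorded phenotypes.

J/I-1 aff ·: Jj|JJ
J/I-2 aff ·: Jj|JJ
J/II-1 ? I-1×I-2: jj|Jj|JJ
J/II-2 aff ·: Jj|JJ
J/II-3 ? I-1×I-2: jj|Jj|JJ
J/III-1 ? II-2×II-1: jj|Jj|JJ
J/III-2 ? ·: jj|Jj|JJ
J/III-3 aff II-2×II-1: Jj|JJ
J/III-4 aff II-2×II-1: Jj|JJ
J/IV-1 ? III-1×III-2: jj|Jj|JJ
⇒ J over [I-1,I-2,II-1,II-2,II-3,III-1,III-2,III-3,III-4,IV-1]: 1166 consistent
U/I-1 un ·: uu
U/I-2 ? ·: uu|Uu|UU
U/II-1 ? I-1×I-2: uu|Uu
U/II-2 ? ·: uu|Uu
U/II-3 ? I-1×I-2: uu|Uu
U/III-1 un II-2×II-1: uu
U/III-2 aff ·: Uu|UU
U/III-3 ? II-2×II-1: uu|Uu|UU
U/III-4 un II-2×II-1: uu
U/IV-1 aff III-1×III-2: Uu
⇒ U over [I-1,I-2,II-1,II-2,II-3,III-1,III-2,III-3,III-4,IV-1]: 48 consistent

II-1 ∈ {JJ Uu, JJ uu, Jj Uu, Jj uu, jj Uu, jj uu}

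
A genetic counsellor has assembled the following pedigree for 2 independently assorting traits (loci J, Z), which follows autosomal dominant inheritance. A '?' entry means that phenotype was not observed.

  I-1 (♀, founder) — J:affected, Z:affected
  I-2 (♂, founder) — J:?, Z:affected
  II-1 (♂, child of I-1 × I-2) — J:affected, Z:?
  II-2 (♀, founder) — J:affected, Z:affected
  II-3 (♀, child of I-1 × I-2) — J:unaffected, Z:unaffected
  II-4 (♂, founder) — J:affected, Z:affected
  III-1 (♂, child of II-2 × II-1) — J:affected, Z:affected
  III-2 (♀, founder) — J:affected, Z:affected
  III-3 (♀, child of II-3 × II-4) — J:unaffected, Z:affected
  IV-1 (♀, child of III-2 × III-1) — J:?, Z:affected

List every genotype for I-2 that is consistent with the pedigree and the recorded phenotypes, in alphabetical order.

I-2 ∈ {Jj Zz, jj Zz}

J/I-1 aff ·: Jj
J/I-2 ? ·: jj|Jj
J/II-1 aff I-1×I-2: Jj|JJ
J/II-2 aff ·: Jj|JJ
J/II-3 un I-1×I-2: jj
J/II-4 aff ·: Jj
J/III-1 aff II-2×II-1: Jj|JJ
J/III-2 aff ·: Jj|JJ
J/III-3 un II-3×II-4: jj
J/IV-1 ? III-2×III-1: jj|Jj|JJ
⇒ J over [I-1,I-2,II-1,II-2,II-3,II-4,III-1,III-2,III-3,IV-1]: 43 consistent
Z/I-1 aff ·: Zz
Z/I-2 aff ·: Zz
Z/II-1 ? I-1×I-2: zz|Zz|ZZ
Z/II-2 aff ·: Zz|ZZ
Z/II-3 un I-1×I-2: zz
Z/II-4 aff ·: Zz|ZZ
Z/III-1 aff II-2×II-1: Zz|ZZ
Z/III-2 aff ·: Zz|ZZ
Z/III-3 aff II-3×II-4: Zz
Z/IV-1 aff III-2×III-1: Zz|ZZ
⇒ Z over [I-1,I-2,II-1,II-2,II-3,II-4,III-1,III-2,III-3,IV-1]: 64 consistent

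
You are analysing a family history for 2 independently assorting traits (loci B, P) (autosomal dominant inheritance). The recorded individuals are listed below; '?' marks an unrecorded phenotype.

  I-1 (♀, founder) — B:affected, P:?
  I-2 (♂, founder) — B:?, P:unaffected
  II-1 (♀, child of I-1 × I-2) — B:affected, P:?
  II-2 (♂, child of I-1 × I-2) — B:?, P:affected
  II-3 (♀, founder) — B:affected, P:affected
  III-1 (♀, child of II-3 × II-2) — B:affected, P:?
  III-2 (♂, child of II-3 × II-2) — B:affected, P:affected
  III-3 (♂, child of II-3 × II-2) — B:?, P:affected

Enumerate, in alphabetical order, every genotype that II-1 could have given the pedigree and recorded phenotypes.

B/I-1 aff ·: Bb|BB
B/I-2 ? ·: bb|Bb|BB
B/II-1 aff I-1×I-2: Bb|BB
B/II-2 ? I-1×I-2: bb|Bb|BB
B/II-3 aff ·: Bb|BB
B/III-1 aff II-3×II-2: Bb|BB
B/III-2 aff II-3×II-2: Bb|BB
B/III-3 ? II-3×II-2: bb|Bb|BB
⇒ B over [I-1,I-2,II-1,II-2,II-3,III-1,III-2,III-3]: 232 consistent
P/I-1 ? ·: Pp|PP
P/I-2 un ·: pp
P/II-1 ? I-1×I-2: pp|Pp
P/II-2 aff I-1×I-2: Pp
P/II-3 aff ·: Pp|PP
P/III-1 ? II-3×II-2: pp|Pp|PP
P/III-2 aff II-3×II-2: Pp|PP
P/III-3 aff II-3×II-2: Pp|PP
⇒ P over [I-1,I-2,II-1,II-2,II-3,III-1,III-2,III-3]: 60 consistent

II-1 ∈ {BB Pp, BB pp, Bb Pp, Bb pp}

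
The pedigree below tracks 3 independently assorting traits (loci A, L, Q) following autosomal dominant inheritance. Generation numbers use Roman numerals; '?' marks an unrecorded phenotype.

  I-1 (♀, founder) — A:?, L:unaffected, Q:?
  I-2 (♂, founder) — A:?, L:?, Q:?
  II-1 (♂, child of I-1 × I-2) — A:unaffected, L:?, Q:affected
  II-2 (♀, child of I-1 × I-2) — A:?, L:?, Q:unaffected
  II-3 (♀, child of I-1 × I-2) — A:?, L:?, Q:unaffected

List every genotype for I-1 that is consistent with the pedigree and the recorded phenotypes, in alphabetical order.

I-1 ∈ {Aa ll Qq, Aa ll qq, aa ll Qq, aa ll qq}

A/I-1 ? ·: aa|Aa
A/I-2 ? ·: aa|Aa
A/II-1 un I-1×I-2: aa
A/II-2 ? I-1×I-2: aa|Aa|AA
A/II-3 ? I-1×I-2: aa|Aa|AA
⇒ A over [I-1,I-2,II-1,II-2,II-3]: 18 consistent
L/I-1 un ·: ll
L/I-2 ? ·: ll|Ll|LL
L/II-1 ? I-1×I-2: ll|Ll
L/II-2 ? I-1×I-2: ll|Ll
L/II-3 ? I-1×I-2: ll|Ll
⇒ L over [I-1,I-2,II-1,II-2,II-3]: 10 consistent
Q/I-1 ? ·: qq|Qq
Q/I-2 ? ·: qq|Qq
Q/II-1 aff I-1×I-2: Qq|QQ
Q/II-2 un I-1×I-2: qq
Q/II-3 un I-1×I-2: qq
⇒ Q over [I-1,I-2,II-1,II-2,II-3]: 4 consistent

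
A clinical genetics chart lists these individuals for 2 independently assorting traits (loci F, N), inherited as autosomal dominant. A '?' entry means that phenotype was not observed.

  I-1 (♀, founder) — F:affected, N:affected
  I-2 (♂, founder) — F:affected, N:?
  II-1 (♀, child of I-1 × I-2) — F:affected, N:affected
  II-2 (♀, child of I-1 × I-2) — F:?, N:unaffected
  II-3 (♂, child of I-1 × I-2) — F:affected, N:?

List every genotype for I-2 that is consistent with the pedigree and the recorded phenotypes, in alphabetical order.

F/I-1 aff ·: Ff|FF
F/I-2 aff ·: Ff|FF
F/II-1 aff I-1×I-2: Ff|FF
F/II-2 ? I-1×I-2: ff|Ff|FF
F/II-3 aff I-1×I-2: Ff|FF
⇒ F over [I-1,I-2,II-1,II-2,II-3]: 29 consistent
N/I-1 aff ·: Nn
N/I-2 ? ·: nn|Nn
N/II-1 aff I-1×I-2: Nn|NN
N/II-2 un I-1×I-2: nn
N/II-3 ? I-1×I-2: nn|Nn|NN
⇒ N over [I-1,I-2,II-1,II-2,II-3]: 8 consistent

I-2 ∈ {FF Nn, FF nn, Ff Nn, Ff nn}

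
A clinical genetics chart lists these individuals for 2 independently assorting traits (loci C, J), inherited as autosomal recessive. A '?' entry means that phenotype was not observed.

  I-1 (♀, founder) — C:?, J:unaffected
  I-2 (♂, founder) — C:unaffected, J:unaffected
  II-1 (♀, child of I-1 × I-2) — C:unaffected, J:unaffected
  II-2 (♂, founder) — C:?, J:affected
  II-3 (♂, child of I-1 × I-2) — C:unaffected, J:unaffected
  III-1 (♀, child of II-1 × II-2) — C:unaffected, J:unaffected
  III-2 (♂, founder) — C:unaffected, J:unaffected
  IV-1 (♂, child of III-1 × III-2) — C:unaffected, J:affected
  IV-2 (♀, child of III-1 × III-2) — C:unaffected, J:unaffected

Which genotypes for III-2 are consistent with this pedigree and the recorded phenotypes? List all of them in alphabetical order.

C/I-1 ? ·: CC|Cc|cc
C/I-2 un ·: CC|Cc
C/II-1 un I-1×I-2: CC|Cc
C/II-2 ? ·: CC|Cc|cc
C/II-3 un I-1×I-2: CC|Cc
C/III-1 un II-1×II-2: CC|Cc
C/III-2 un ·: CC|Cc
C/IV-1 un III-1×III-2: CC|Cc
C/IV-2 un III-1×III-2: CC|Cc
⇒ C over [I-1,I-2,II-1,II-2,II-3,III-1,III-2,IV-1,IV-2]: 454 consistent
J/I-1 un ·: JJ|Jj
J/I-2 un ·: JJ|Jj
J/II-1 un I-1×I-2: JJ|Jj
J/II-2 aff ·: jj
J/II-3 un I-1×I-2: JJ|Jj
J/III-1 un II-1×II-2: Jj
J/III-2 un ·: Jj
J/IV-1 aff III-1×III-2: jj
J/IV-2 un III-1×III-2: JJ|Jj
⇒ J over [I-1,I-2,II-1,II-2,II-3,III-1,III-2,IV-1,IV-2]: 26 consistent

III-2 ∈ {CC Jj, Cc Jj}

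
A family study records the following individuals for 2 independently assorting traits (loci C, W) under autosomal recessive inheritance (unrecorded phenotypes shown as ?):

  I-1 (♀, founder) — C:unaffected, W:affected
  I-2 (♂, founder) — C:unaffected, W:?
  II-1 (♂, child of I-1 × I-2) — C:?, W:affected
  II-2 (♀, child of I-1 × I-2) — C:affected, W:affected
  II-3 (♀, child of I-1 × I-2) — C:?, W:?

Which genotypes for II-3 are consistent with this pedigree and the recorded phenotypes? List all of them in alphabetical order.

II-3 ∈ {CC Ww, CC ww, Cc Ww, Cc ww, cc Ww, cc ww}

C/I-1 un ·: Cc
C/I-2 un ·: Cc
C/II-1 ? I-1×I-2: CC|Cc|cc
C/II-2 aff I-1×I-2: cc
C/II-3 ? I-1×I-2: CC|Cc|cc
⇒ C over [I-1,I-2,II-1,II-2,II-3]: 9 consistent
W/I-1 aff ·: ww
W/I-2 ? ·: Ww|ww
W/II-1 aff I-1×I-2: ww
W/II-2 aff I-1×I-2: ww
W/II-3 ? I-1×I-2: Ww|ww
⇒ W over [I-1,I-2,II-1,II-2,II-3]: 3 consistent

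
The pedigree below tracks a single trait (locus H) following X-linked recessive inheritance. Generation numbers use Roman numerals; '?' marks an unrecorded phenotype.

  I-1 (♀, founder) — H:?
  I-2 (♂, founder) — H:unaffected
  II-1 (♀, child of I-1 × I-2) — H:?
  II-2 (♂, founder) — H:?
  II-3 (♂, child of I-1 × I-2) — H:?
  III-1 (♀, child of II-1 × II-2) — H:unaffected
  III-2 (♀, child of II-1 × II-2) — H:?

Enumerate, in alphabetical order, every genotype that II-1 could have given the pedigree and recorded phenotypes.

H/I-1 ? ·: X^HX^H|X^HX^h|X^hX^h
H/I-2 un ·: X^HY
H/II-1 ? I-1×I-2: X^HX^H|X^HX^h
H/II-2 ? ·: X^HY|X^hY
H/II-3 ? I-1×I-2: X^HY|X^hY
H/III-1 un II-1×II-2: X^HX^H|X^HX^h
H/III-2 ? II-1×II-2: X^HX^H|X^HX^h|X^hX^h
⇒ H over [I-1,I-2,II-1,II-2,II-3,III-1,III-2]: 24 consistent

II-1 ∈ {X^HX^H, X^HX^h}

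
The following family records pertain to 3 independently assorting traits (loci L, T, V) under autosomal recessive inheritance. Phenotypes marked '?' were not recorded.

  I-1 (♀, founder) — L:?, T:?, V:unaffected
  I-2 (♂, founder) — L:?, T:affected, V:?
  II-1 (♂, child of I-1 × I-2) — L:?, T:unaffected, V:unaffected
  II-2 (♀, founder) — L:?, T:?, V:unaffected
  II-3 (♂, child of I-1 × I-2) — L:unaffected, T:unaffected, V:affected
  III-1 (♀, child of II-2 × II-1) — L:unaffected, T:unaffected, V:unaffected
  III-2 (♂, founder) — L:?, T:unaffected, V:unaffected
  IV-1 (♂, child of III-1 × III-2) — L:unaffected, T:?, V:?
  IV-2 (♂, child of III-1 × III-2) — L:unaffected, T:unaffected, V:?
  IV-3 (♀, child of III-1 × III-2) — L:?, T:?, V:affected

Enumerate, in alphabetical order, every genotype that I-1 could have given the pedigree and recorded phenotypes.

L/I-1 ? ·: LL|Ll|ll
L/I-2 ? ·: LL|Ll|ll
L/II-1 ? I-1×I-2: LL|Ll|ll
L/II-2 ? ·: LL|Ll|ll
L/II-3 un I-1×I-2: LL|Ll
L/III-1 un II-2×II-1: LL|Ll
L/III-2 ? ·: LL|Ll|ll
L/IV-1 un III-1×III-2: LL|Ll
L/IV-2 un III-1×III-2: LL|Ll
L/IV-3 ? III-1×III-2: LL|Ll|ll
⇒ L over [I-1,I-2,II-1,II-2,II-3,III-1,III-2,IV-1,IV-2,IV-3]: 1484 consistent
T/I-1 ? ·: TT|Tt
T/I-2 aff ·: tt
T/II-1 un I-1×I-2: Tt
T/II-2 ? ·: TT|Tt|tt
T/II-3 un I-1×I-2: Tt
T/III-1 un II-2×II-1: TT|Tt
T/III-2 un ·: TT|Tt
T/IV-1 ? III-1×III-2: TT|Tt|tt
T/IV-2 un III-1×III-2: TT|Tt
T/IV-3 ? III-1×III-2: TT|Tt|tt
⇒ T over [I-1,I-2,II-1,II-2,II-3,III-1,III-2,IV-1,IV-2,IV-3]: 192 consistent
V/I-1 un ·: Vv
V/I-2 ? ·: Vv|vv
V/II-1 un I-1×I-2: VV|Vv
V/II-2 un ·: VV|Vv
V/II-3 aff I-1×I-2: vv
V/III-1 un II-2×II-1: Vv
V/III-2 un ·: Vv
V/IV-1 ? III-1×III-2: VV|Vv|vv
V/IV-2 ? III-1×III-2: VV|Vv|vv
V/IV-3 aff III-1×III-2: vv
⇒ V over [I-1,I-2,II-1,II-2,II-3,III-1,III-2,IV-1,IV-2,IV-3]: 45 consistent

I-1 ∈ {LL TT Vv, LL Tt Vv, Ll TT Vv, Ll Tt Vv, ll TT Vv, ll Tt Vv}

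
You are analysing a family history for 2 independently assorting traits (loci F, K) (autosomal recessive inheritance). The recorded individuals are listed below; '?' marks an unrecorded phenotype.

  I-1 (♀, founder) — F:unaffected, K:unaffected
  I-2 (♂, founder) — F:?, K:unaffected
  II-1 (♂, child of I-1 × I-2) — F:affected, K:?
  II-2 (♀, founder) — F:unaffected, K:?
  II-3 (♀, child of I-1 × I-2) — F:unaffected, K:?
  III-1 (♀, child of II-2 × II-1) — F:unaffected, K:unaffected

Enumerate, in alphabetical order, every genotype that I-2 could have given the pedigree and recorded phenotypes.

F/I-1 un ·: Ff
F/I-2 ? ·: Ff|ff
F/II-1 aff I-1×I-2: ff
F/II-2 un ·: FF|Ff
F/II-3 un I-1×I-2: FF|Ff
F/III-1 un II-2×II-1: Ff
⇒ F over [I-1,I-2,II-1,II-2,II-3,III-1]: 6 consistent
K/I-1 un ·: KK|Kk
K/I-2 un ·: KK|Kk
K/II-1 ? I-1×I-2: KK|Kk|kk
K/II-2 ? ·: KK|Kk|kk
K/II-3 ? I-1×I-2: KK|Kk|kk
K/III-1 un II-2×II-1: KK|Kk
⇒ K over [I-1,I-2,II-1,II-2,II-3,III-1]: 73 consistent

I-2 ∈ {Ff KK, Ff Kk, ff KK, ff Kk}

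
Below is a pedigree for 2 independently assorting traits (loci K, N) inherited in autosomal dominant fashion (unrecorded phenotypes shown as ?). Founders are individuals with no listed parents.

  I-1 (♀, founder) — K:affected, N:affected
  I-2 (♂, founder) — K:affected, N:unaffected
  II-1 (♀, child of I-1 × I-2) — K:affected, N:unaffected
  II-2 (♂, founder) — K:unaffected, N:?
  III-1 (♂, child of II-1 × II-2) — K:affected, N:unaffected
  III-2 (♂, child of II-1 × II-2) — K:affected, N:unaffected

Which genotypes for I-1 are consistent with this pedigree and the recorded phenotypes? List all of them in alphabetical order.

K/I-1 aff ·: Kk|KK
K/I-2 aff ·: Kk|KK
K/II-1 aff I-1×I-2: Kk|KK
K/II-2 un ·: kk
K/III-1 aff II-1×II-2: Kk
K/III-2 aff II-1×II-2: Kk
⇒ K over [I-1,I-2,II-1,II-2,III-1,III-2]: 7 consistent
N/I-1 aff ·: Nn
N/I-2 un ·: nn
N/II-1 un I-1×I-2: nn
N/II-2 ? ·: nn|Nn
N/III-1 un II-1×II-2: nn
N/III-2 un II-1×II-2: nn
⇒ N over [I-1,I-2,II-1,II-2,III-1,III-2]: 2 consistent

I-1 ∈ {KK Nn, Kk Nn}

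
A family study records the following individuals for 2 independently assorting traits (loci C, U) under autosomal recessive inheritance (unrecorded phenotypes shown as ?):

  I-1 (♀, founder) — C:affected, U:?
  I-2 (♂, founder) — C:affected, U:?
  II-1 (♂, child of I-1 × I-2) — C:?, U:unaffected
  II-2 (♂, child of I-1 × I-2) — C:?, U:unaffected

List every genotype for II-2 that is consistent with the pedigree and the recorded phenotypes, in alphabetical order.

II-2 ∈ {cc UU, cc Uu}

C/I-1 aff ·: cc
C/I-2 aff ·: cc
C/II-1 ? I-1×I-2: cc
C/II-2 ? I-1×I-2: cc
⇒ C over [I-1,I-2,II-1,II-2]: 1 consistent
U/I-1 ? ·: UU|Uu|uu
U/I-2 ? ·: UU|Uu|uu
U/II-1 un I-1×I-2: UU|Uu
U/II-2 un I-1×I-2: UU|Uu
⇒ U over [I-1,I-2,II-1,II-2]: 17 consistent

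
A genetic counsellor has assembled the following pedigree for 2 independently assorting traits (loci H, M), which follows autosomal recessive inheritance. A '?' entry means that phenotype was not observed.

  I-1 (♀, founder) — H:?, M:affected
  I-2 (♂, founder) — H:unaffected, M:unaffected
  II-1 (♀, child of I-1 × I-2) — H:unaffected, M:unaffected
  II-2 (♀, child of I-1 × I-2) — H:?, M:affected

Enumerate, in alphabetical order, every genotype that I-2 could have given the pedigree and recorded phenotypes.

I-2 ∈ {HH Mm, Hh Mm}

H/I-1 ? ·: HH|Hh|hh
H/I-2 un ·: HH|Hh
H/II-1 un I-1×I-2: HH|Hh
H/II-2 ? I-1×I-2: HH|Hh|hh
⇒ H over [I-1,I-2,II-1,II-2]: 18 consistent
M/I-1 aff ·: mm
M/I-2 un ·: Mm
M/II-1 un I-1×I-2: Mm
M/II-2 aff I-1×I-2: mm
⇒ M over [I-1,I-2,II-1,II-2]: 1 consistent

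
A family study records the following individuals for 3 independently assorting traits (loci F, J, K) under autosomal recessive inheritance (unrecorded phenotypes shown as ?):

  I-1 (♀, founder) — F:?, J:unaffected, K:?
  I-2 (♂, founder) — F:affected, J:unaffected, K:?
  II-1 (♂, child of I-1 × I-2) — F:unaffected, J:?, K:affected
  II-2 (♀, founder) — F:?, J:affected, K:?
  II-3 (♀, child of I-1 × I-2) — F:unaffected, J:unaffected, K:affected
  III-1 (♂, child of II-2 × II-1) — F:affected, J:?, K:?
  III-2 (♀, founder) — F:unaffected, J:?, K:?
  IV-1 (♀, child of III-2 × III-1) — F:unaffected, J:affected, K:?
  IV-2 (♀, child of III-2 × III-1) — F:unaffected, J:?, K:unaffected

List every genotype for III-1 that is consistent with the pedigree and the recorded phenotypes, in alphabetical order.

F/I-1 ? ·: FF|Ff
F/I-2 aff ·: ff
F/II-1 un I-1×I-2: Ff
F/II-2 ? ·: Ff|ff
F/II-3 un I-1×I-2: Ff
F/III-1 aff II-2×II-1: ff
F/III-2 un ·: FF|Ff
F/IV-1 un III-2×III-1: Ff
F/IV-2 un III-2×III-1: Ff
⇒ F over [I-1,I-2,II-1,II-2,II-3,III-1,III-2,IV-1,IV-2]: 8 consistent
J/I-1 un ·: JJ|Jj
J/I-2 un ·: JJ|Jj
J/II-1 ? I-1×I-2: JJ|Jj|jj
J/II-2 aff ·: jj
J/II-3 un I-1×I-2: JJ|Jj
J/III-1 ? II-2×II-1: Jj|jj
J/III-2 ? ·: Jj|jj
J/IV-1 aff III-2×III-1: jj
J/IV-2 ? III-2×III-1: JJ|Jj|jj
⇒ J over [I-1,I-2,II-1,II-2,II-3,III-1,III-2,IV-1,IV-2]: 89 consistent
K/I-1 ? ·: Kk|kk
K/I-2 ? ·: Kk|kk
K/II-1 aff I-1×I-2: kk
K/II-2 ? ·: KK|Kk|kk
K/II-3 aff I-1×I-2: kk
K/III-1 ? II-2×II-1: Kk|kk
K/III-2 ? ·: KK|Kk|kk
K/IV-1 ? III-2×III-1: KK|Kk|kk
K/IV-2 un III-2×III-1: KK|Kk
⇒ K over [I-1,I-2,II-1,II-2,II-3,III-1,III-2,IV-1,IV-2]: 120 consistent

III-1 ∈ {ff Jj Kk, ff Jj kk, ff jj Kk, ff jj kk}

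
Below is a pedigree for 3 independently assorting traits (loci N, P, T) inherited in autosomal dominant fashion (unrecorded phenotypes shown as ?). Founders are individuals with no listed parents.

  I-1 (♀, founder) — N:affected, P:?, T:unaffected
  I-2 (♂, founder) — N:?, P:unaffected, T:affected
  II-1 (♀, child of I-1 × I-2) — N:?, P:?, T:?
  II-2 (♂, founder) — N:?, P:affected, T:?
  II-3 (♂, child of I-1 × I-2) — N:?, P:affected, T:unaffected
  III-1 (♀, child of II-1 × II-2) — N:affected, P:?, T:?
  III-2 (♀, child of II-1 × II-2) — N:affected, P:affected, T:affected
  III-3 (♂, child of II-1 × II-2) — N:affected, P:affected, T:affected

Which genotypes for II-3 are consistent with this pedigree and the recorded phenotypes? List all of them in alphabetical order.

II-3 ∈ {NN Pp tt, Nn Pp tt, nn Pp tt}

N/I-1 aff ·: Nn|NN
N/I-2 ? ·: nn|Nn|NN
N/II-1 ? I-1×I-2: nn|Nn|NN
N/II-2 ? ·: nn|Nn|NN
N/II-3 ? I-1×I-2: nn|Nn|NN
N/III-1 aff II-1×II-2: Nn|NN
N/III-2 aff II-1×II-2: Nn|NN
N/III-3 aff II-1×II-2: Nn|NN
⇒ N over [I-1,I-2,II-1,II-2,II-3,III-1,III-2,III-3]: 260 consistent
P/I-1 ? ·: Pp|PP
P/I-2 un ·: pp
P/II-1 ? I-1×I-2: pp|Pp
P/II-2 aff ·: Pp|PP
P/II-3 aff I-1×I-2: Pp
P/III-1 ? II-1×II-2: pp|Pp|PP
P/III-2 aff II-1×II-2: Pp|PP
P/III-3 aff II-1×II-2: Pp|PP
⇒ P over [I-1,I-2,II-1,II-2,II-3,III-1,III-2,III-3]: 43 consistent
T/I-1 un ·: tt
T/I-2 aff ·: Tt
T/II-1 ? I-1×I-2: tt|Tt
T/II-2 ? ·: tt|Tt|TT
T/II-3 un I-1×I-2: tt
T/III-1 ? II-1×II-2: tt|Tt|TT
T/III-2 aff II-1×II-2: Tt|TT
T/III-3 aff II-1×II-2: Tt|TT
⇒ T over [I-1,I-2,II-1,II-2,II-3,III-1,III-2,III-3]: 25 consistent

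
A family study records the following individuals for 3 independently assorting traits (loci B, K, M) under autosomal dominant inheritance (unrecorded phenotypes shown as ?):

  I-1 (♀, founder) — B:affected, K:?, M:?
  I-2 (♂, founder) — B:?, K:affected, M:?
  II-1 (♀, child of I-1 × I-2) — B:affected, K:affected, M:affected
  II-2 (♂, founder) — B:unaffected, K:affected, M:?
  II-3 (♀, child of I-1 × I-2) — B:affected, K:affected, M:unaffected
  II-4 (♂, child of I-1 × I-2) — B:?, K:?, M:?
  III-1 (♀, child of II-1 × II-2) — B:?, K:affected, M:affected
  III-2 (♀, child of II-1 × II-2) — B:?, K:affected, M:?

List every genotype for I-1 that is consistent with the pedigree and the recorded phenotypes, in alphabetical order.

I-1 ∈ {BB KK Mm, BB KK mm, BB Kk Mm, BB Kk mm, BB kk Mm, BB kk mm, Bb KK Mm, Bb KK mm, Bb Kk Mm, Bb Kk mm, Bb kk Mm, Bb kk mm}

B/I-1 aff ·: Bb|BB
B/I-2 ? ·: bb|Bb|BB
B/II-1 aff I-1×I-2: Bb|BB
B/II-2 un ·: bb
B/II-3 aff I-1×I-2: Bb|BB
B/II-4 ? I-1×I-2: bb|Bb|BB
B/III-1 ? II-1×II-2: bb|Bb
B/III-2 ? II-1×II-2: bb|Bb
⇒ B over [I-1,I-2,II-1,II-2,II-3,II-4,III-1,III-2]: 83 consistent
K/I-1 ? ·: kk|Kk|KK
K/I-2 aff ·: Kk|KK
K/II-1 aff I-1×I-2: Kk|KK
K/II-2 aff ·: Kk|KK
K/II-3 aff I-1×I-2: Kk|KK
K/II-4 ? I-1×I-2: kk|Kk|KK
K/III-1 aff II-1×II-2: Kk|KK
K/III-2 aff II-1×II-2: Kk|KK
⇒ K over [I-1,I-2,II-1,II-2,II-3,II-4,III-1,III-2]: 211 consistent
M/I-1 ? ·: mm|Mm
M/I-2 ? ·: mm|Mm
M/II-1 aff I-1×I-2: Mm|MM
M/II-2 ? ·: mm|Mm|MM
M/II-3 un I-1×I-2: mm
M/II-4 ? I-1×I-2: mm|Mm|MM
M/III-1 aff II-1×II-2: Mm|MM
M/III-2 ? II-1×II-2: mm|Mm|MM
⇒ M over [I-1,I-2,II-1,II-2,II-3,II-4,III-1,III-2]: 102 consistent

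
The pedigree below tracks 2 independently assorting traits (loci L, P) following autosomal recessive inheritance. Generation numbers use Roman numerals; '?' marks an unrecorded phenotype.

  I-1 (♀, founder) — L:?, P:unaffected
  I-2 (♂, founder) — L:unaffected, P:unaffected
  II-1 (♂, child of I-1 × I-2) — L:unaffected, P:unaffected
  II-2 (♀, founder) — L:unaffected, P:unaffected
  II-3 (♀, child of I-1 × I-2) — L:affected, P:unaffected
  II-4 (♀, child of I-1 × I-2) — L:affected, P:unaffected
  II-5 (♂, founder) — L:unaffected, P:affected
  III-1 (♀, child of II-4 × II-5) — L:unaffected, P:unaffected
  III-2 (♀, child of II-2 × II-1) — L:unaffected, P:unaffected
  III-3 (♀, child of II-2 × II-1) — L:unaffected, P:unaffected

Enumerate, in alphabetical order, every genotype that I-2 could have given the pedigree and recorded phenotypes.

L/I-1 ? ·: Ll|ll
L/I-2 un ·: Ll
L/II-1 un I-1×I-2: LL|Ll
L/II-2 un ·: LL|Ll
L/II-3 aff I-1×I-2: ll
L/II-4 aff I-1×I-2: ll
L/II-5 un ·: LL|Ll
L/III-1 un II-4×II-5: Ll
L/III-2 un II-2×II-1: LL|Ll
L/III-3 un II-2×II-1: LL|Ll
⇒ L over [I-1,I-2,II-1,II-2,II-3,II-4,II-5,III-1,III-2,III-3]: 42 consistent
P/I-1 un ·: PP|Pp
P/I-2 un ·: PP|Pp
P/II-1 un I-1×I-2: PP|Pp
P/II-2 un ·: PP|Pp
P/II-3 un I-1×I-2: PP|Pp
P/II-4 un I-1×I-2: PP|Pp
P/II-5 aff ·: pp
P/III-1 un II-4×II-5: Pp
P/III-2 un II-2×II-1: PP|Pp
P/III-3 un II-2×II-1: PP|Pp
⇒ P over [I-1,I-2,II-1,II-2,II-3,II-4,II-5,III-1,III-2,III-3]: 161 consistent

I-2 ∈ {Ll PP, Ll Pp}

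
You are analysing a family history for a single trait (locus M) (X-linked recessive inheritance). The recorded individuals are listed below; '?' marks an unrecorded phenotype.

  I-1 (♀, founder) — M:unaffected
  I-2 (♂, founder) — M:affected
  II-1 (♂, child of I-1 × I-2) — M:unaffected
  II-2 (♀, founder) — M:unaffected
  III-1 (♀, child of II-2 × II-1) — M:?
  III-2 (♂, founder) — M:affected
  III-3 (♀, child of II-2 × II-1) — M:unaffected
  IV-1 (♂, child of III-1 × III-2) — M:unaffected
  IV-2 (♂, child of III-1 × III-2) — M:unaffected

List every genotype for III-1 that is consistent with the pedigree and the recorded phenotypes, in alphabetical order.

III-1 ∈ {X^MX^M, X^MX^m}

M/I-1 un ·: X^MX^M|X^MX^m
M/I-2 aff ·: X^mY
M/II-1 un I-1×I-2: X^MY
M/II-2 un ·: X^MX^M|X^MX^m
M/III-1 ? II-2×II-1: X^MX^M|X^MX^m
M/III-2 aff ·: X^mY
M/III-3 un II-2×II-1: X^MX^M|X^MX^m
M/IV-1 un III-1×III-2: X^MY
M/IV-2 un III-1×III-2: X^MY
⇒ M over [I-1,I-2,II-1,II-2,III-1,III-2,III-3,IV-1,IV-2]: 10 consistent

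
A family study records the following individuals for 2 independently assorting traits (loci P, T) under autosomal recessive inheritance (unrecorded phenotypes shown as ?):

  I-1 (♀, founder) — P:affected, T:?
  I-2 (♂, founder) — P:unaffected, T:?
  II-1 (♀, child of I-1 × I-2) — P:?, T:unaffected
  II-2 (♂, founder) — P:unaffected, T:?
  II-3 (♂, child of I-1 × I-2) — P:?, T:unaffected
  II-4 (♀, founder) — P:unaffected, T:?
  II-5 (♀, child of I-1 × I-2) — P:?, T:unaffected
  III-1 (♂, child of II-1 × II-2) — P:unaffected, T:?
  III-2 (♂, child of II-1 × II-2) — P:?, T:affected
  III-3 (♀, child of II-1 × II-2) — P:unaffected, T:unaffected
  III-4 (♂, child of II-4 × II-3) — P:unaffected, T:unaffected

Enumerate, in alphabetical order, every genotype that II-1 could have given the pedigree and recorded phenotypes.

II-1 ∈ {Pp Tt, pp Tt}

P/I-1 aff ·: pp
P/I-2 un ·: PP|Pp
P/II-1 ? I-1×I-2: Pp|pp
P/II-2 un ·: PP|Pp
P/II-3 ? I-1×I-2: Pp|pp
P/II-4 un ·: PP|Pp
P/II-5 ? I-1×I-2: Pp|pp
P/III-1 un II-1×II-2: PP|Pp
P/III-2 ? II-1×II-2: PP|Pp|pp
P/III-3 un II-1×II-2: PP|Pp
P/III-4 un II-4×II-3: PP|Pp
⇒ P over [I-1,I-2,II-1,II-2,II-3,II-4,II-5,III-1,III-2,III-3,III-4]: 356 consistent
T/I-1 ? ·: TT|Tt|tt
T/I-2 ? ·: TT|Tt|tt
T/II-1 un I-1×I-2: Tt
T/II-2 ? ·: Tt|tt
T/II-3 un I-1×I-2: TT|Tt
T/II-4 ? ·: TT|Tt|tt
T/II-5 un I-1×I-2: TT|Tt
T/III-1 ? II-1×II-2: TT|Tt|tt
T/III-2 aff II-1×II-2: tt
T/III-3 un II-1×II-2: TT|Tt
T/III-4 un II-4×II-3: TT|Tt
⇒ T over [I-1,I-2,II-1,II-2,II-3,II-4,II-5,III-1,III-2,III-3,III-4]: 592 consistent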